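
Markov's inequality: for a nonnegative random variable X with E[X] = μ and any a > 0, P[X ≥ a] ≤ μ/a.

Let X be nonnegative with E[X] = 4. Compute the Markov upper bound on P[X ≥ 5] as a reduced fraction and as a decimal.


μ = E[X] = 4, a = 5.
Markov: P[X ≥ 5] ≤ μ/a = (4)/5 = 4/5.
Numerically: ≈ 0.800000.
(Since a = 5 > μ = 4.000000, the bound 4/5 is < 1 and informative.)

P[X ≥ 5] ≤ 4/5 ≈ 0.800000.


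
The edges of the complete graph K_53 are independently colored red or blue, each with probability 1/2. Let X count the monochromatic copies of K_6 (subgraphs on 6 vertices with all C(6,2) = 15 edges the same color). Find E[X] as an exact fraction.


Let X = Σ_S X_S over the C(53, 6) = 22957480 subsets S of size 6, where X_S = 1 if the K_6 on S is monochromatic.
For a fixed S, the K_6 on S has C(6, 2) = 15 edges. P[all 15 edges red] = (1/2)^15, and likewise for blue, so P[monochromatic] = 2·(1/2)^15 = 2^{1 − 15} = 1/16384.
By linearity of expectation: E[X] = C(53, 6) · 2^{1 − 15} = 22957480 · 1/16384 = 2869685/2048.
Numerically: E[X] ≈ 1401.213.

E[X] = C(53,6)·2^(1−C(6,2)) = 2869685/2048 ≈ 1401.213.


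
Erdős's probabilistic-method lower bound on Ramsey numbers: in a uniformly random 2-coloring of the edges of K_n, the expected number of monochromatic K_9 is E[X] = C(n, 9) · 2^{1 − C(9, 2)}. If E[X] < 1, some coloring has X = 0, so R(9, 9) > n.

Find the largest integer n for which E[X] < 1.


We need C(n, 9) · 2^{1 − 36} < 1, i.e. C(n, 9) < 2^{36 − 1} = 34359738368.
Check values of n near the boundary:
  n = 59: C(59, 9) = 12565671261; 12565671261 < 34359738368? YES
  n = 60: C(60, 9) = 14783142660; 14783142660 < 34359738368? YES
  n = 61: C(61, 9) = 17341763505; 17341763505 < 34359738368? YES
  n = 62: C(62, 9) = 20286591270; 20286591270 < 34359738368? YES
  n = 63: C(63, 9) = 23667689815; 23667689815 < 34359738368? YES
  n = 64: C(64, 9) = 27540584512; 27540584512 < 34359738368? YES
  n = 65: C(65, 9) = 31966749880; 31966749880 < 34359738368? YES
  n = 66: C(66, 9) = 37014131440; 37014131440 < 34359738368? NO
The largest n with C(n, 9) < 34359738368 is n = 65 (where E[X] = 3995843735/4294967296 ≈ 0.930). Hence R(9, 9) > 65, i.e. R(9, 9) ≥ 66.

Largest n = 65; hence R(9, 9) > 65.


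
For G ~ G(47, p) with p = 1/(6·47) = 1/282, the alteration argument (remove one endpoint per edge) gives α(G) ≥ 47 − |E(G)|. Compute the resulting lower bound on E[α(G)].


E[|E(G)|] = C(47, 2)·p = 1081 · (1/282) = 23/6.
E[α(G)] ≥ n − E[|E(G)|] = 47 − 23/6 = 259/6.
Numerically: ≈ 43.166667.
(This is only a lower bound; the true E[α(G)] may be larger.)

E[α(G)] ≥ 259/6 ≈ 43.166667.


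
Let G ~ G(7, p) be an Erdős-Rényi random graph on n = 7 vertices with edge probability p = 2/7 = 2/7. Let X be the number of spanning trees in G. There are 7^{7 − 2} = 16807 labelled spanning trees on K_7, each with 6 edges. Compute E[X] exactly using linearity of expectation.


K_7 has 7^{7 − 2} = 16807 labelled spanning trees.
For each such spanning tree H, let X_H = 1 if all 6 edges of H are present in G. Then P[X_H = 1] = p^{6} = (2/7)^{6} = 64/117649.
Summing the indicators: E[X] = Σ_H E[X_H] = 16807 · p^{6} = 16807 · 64/117649 = 64/7.
Numerically: E[X] ≈ 9.14286.

E[X] = 16807 · (2/7)^{6} = 64/7 ≈ 9.14286.


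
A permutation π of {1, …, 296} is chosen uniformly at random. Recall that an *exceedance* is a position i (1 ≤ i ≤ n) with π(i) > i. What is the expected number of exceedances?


Write X = Σ_{i=1}^{296} X_i, where X_i = 1_{π(i) > i}.
For each fixed i, π(i) is uniform over {1, …, 296} (marginal of a uniform permutation), so P[π(i) > i] = (n − i)/n. Summing: Σ_{i=1}^{296} (n − i)/n = (0 + 1 + … + 295)/296 = 296(296 − 1)/(2·296) = (296 − 1)/2.
Hence E[X] = Σ_{i=1}^{296} (296 − i)/296 = 295/2 ≈ 147.500.

E[X] = 295/2 = 147.500.


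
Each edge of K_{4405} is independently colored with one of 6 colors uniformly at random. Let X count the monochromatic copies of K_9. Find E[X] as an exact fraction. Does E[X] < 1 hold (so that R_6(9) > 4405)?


E[X] = C(4405, 9) · 6^{1 − 36} = 1706862792900636302463627150 · 6^{−35} = 1706862792900636302463627150/1719070799748422591028658176.
As a reduced fraction: E[X] = 284477132150106050410604525/286511799958070431838109696 ≈ 0.9929.
Is E[X] < 1? YES.
Since E[X] < 1, there exists a 6-coloring of K_{4405} with no monochromatic K_9; hence R_6(9) > 4405.

E[X] = 284477132150106050410604525/286511799958070431838109696 ≈ 0.9929; E[X] < 1, so R_6(9) > 4405.


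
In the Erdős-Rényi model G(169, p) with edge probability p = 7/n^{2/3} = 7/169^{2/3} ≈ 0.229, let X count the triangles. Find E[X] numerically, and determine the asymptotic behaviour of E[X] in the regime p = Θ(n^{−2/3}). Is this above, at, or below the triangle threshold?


Number of potential triangles: C(169, 3) = 790244.
Each occurs with probability p³ ≈ (0.229)³ ≈ 1.200938e-02.
By linearity: E[X] = C(169, 3)·p³ ≈ 790244 · 1.200938e-02 ≈ 9490.3432.
Since α = 2/3 < 1, p = c/n^{2/3} ≫ 1/n is above the triangle threshold p ~ 1/n. Asymptotically E[X] ~ (c³/6)·n^{3(1−α)} = (7³/6)·n^{1} → ∞; triangles are abundant w.h.p.

E[X] ≈ 9490.3432; in regime p = Θ(1/n^{2/3}) E[X] diverges (above the triangle threshold p ~ 1/n).


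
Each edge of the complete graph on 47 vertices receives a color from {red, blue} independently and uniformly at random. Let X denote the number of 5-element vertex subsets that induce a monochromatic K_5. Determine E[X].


Let X = Σ_S X_S over the C(47, 5) = 1533939 subsets S of size 5, where X_S = 1 if the K_5 on S is monochromatic.
For a fixed S, the K_5 on S has C(5, 2) = 10 edges. P[all 10 edges red] = (1/2)^10, and likewise for blue, so P[monochromatic] = 2·(1/2)^10 = 2^{1 − 10} = 1/512.
By linearity: E[X] = C(47, 5) · 2^{1 − 10} = 1533939 · 1/512 = 1533939/512.
Numerically: E[X] ≈ 2995.974609.

E[X] = C(47,5)·2^(1−C(5,2)) = 1533939/512 ≈ 2995.974609.


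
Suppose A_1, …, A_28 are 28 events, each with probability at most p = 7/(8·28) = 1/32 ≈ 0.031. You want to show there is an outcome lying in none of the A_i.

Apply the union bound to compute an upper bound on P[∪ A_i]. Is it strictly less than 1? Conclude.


Union bound: P[∪_{i=1}^{28} A_i] ≤ Σ_i P[A_i] ≤ 28·p = 28·(1/32) = 7/8.
Numerically: 7/8 ≈ 0.875.
Is 7/8 < 1? YES.
Since P[∪ A_i] ≤ 7/8 < 1, the complement has P[∩ A_i^c] ≥ 1 − 7/8 = 1/8 > 0, so some outcome avoids every A_i.

28·p = 7/8 ≈ 0.875; existence CERTIFIED by the union bound.


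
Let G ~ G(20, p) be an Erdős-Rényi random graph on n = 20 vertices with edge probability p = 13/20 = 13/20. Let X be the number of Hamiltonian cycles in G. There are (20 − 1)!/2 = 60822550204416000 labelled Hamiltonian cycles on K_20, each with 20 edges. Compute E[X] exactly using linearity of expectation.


K_20 has (20 − 1)!/2 = 60822550204416000 labelled Hamiltonian cycles.
For each such Hamiltonian cycle H, let X_H = 1 if all 20 edges of H are present in G. Then P[X_H = 1] = p^{20} = (13/20)^{20} = 19004963774880799438801/104857600000000000000000000.
Summing the indicators: E[X] = Σ_H E[X_H] = 60822550204416000 · p^{20} = 60822550204416000 · 19004963774880799438801/104857600000000000000000000 = 282209561360057334695429506990221/25600000000000000000.
Numerically: E[X] ≈ 1.10238e+13.

E[X] = 60822550204416000 · (13/20)^{20} = 282209561360057334695429506990221/25600000000000000000 ≈ 1.10238e+13.


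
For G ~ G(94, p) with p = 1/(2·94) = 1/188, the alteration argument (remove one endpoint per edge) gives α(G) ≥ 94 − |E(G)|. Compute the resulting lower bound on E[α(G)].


E[|E(G)|] = C(94, 2)·p = 4371 · (1/188) = 93/4.
E[α(G)] ≥ n − E[|E(G)|] = 94 − 93/4 = 283/4.
Numerically: ≈ 70.750000.
(This is only a lower bound; the true E[α(G)] may be larger.)

E[α(G)] ≥ 283/4 ≈ 70.750000.


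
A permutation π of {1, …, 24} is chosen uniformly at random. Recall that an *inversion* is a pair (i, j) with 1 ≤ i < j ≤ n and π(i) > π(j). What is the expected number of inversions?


Write X = Σ X_I over the C(24, 2) = 276 pairs i < j, with X_I the indicator of one inversion.
There are 276 indicators.
For each fixed pair i < j, the values π(i) and π(j) are two distinct elements of {1, …, 24} in uniformly random order; by symmetry P[π(i) > π(j)] = 1/2.
By linearity: E[X] = 276 · (1/2) = C(24, 2) · (1/2) = 276/2 = 138 ≈ 138.000000.

E[X] = 138 = 138.000000.


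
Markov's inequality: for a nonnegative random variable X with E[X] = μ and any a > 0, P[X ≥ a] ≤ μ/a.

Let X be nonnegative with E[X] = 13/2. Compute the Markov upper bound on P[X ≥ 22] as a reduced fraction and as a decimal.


μ = E[X] = 13/2, a = 22.
Markov: P[X ≥ 22] ≤ μ/a = (13/2)/22 = 13/44.
Numerically: ≈ 0.29545.
(Since a = 22 > μ = 6.50000, the bound 13/44 is < 1 and informative.)

P[X ≥ 22] ≤ 13/44 ≈ 0.29545.


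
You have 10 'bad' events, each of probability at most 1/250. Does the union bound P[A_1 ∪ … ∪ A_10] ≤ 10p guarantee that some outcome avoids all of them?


Union bound: P[∪_{i=1}^{10} A_i] ≤ Σ_i P[A_i] ≤ 10·p = 10·(1/250) = 1/25.
Numerically: 1/25 ≈ 0.040000.
Is 1/25 < 1? YES.
Since P[∪ A_i] ≤ 1/25 < 1, the complement has P[∩ A_i^c] ≥ 1 − 1/25 = 24/25 > 0, so some outcome avoids every A_i.

10·p = 1/25 ≈ 0.040000; existence CERTIFIED by the union bound.


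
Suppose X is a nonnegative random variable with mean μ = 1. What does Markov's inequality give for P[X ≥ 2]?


μ = E[X] = 1, a = 2.
Markov: P[X ≥ 2] ≤ μ/a = (1)/2 = 1/2.
Numerically: ≈ 0.500000.
(Since a = 2 > μ = 1.000000, the bound 1/2 is < 1 and informative.)

P[X ≥ 2] ≤ 1/2 ≈ 0.500000.


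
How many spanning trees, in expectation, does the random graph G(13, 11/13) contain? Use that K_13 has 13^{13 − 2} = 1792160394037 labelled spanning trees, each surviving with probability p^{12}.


K_13 has 13^{13 − 2} = 1792160394037 labelled spanning trees.
For each such spanning tree H, let X_H = 1 if all 12 edges of H are present in G. Then P[X_H = 1] = p^{12} = (11/13)^{12} = 3138428376721/23298085122481.
Summing the indicators: E[X] = Σ_H E[X_H] = 1792160394037 · p^{12} = 1792160394037 · 3138428376721/23298085122481 = 3138428376721/13.
Numerically: E[X] ≈ 2.414e+11.

E[X] = 1792160394037 · (11/13)^{12} = 3138428376721/13 ≈ 2.414e+11.


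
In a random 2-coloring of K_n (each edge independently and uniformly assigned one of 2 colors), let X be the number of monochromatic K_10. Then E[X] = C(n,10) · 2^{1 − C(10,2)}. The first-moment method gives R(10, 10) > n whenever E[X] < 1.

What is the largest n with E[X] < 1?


We need C(n, 10) · 2^{1 − 45} < 1, i.e. C(n, 10) < 2^{45 − 1} = 17592186044416.
Check values of n near the boundary:
  n = 99: C(99, 10) = 15579278510796; 15579278510796 < 17592186044416? YES
  n = 100: C(100, 10) = 17310309456440; 17310309456440 < 17592186044416? YES
  n = 101: C(101, 10) = 19212541264840; 19212541264840 < 17592186044416? NO
The largest n with C(n, 10) < 17592186044416 is n = 100 (where E[X] = 2163788682055/2199023255552 ≈ 0.984). Hence R(10, 10) > 100, i.e. R(10, 10) ≥ 101.

Largest n = 100; hence R(10, 10) > 100.


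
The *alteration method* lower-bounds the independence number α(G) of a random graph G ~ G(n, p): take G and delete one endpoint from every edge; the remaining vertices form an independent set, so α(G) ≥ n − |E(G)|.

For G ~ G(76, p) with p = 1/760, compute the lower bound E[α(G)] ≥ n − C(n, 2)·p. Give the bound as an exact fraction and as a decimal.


E[|E(G)|] = C(76, 2)·p = 2850 · (1/760) = 15/4.
E[α(G)] ≥ n − E[|E(G)|] = 76 − 15/4 = 289/4.
Numerically: ≈ 72.250000.
(This is only a lower bound; the true E[α(G)] may be larger.)

E[α(G)] ≥ 289/4 ≈ 72.250000.


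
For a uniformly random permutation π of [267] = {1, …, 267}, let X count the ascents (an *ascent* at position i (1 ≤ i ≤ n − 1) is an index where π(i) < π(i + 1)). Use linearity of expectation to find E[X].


Write X = Σ X_I over i = 1, …, 266, with X_I the indicator of one ascent.
There are 266 indicators.
For each fixed i, the pair (π(i), π(i+1)) is a uniformly random ordered pair of distinct values from {1, …, 267}; by symmetry P[π(i) < π(i+1)] = 1/2.
By linearity: E[X] = 266 · (1/2) = (267 − 1) · (1/2) = 133 ≈ 133.000.

E[X] = 133 = 133.000.


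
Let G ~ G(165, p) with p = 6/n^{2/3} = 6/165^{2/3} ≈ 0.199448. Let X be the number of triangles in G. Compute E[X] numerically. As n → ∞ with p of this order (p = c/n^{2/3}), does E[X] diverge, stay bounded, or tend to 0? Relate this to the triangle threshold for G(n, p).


Number of potential triangles: C(165, 3) = 735130.
Each occurs with probability p³ ≈ (0.199448)³ ≈ 7.93388430e-03.
By linearity: E[X] = C(165, 3)·p³ ≈ 735130 · 7.93388430e-03 ≈ 5832.436364.
Since α = 2/3 < 1, p = c/n^{2/3} ≫ 1/n is above the triangle threshold p ~ 1/n. Asymptotically E[X] ~ (c³/6)·n^{3(1−α)} = (6³/6)·n^{1} → ∞; triangles are abundant w.h.p.

E[X] ≈ 5832.436364; in regime p = Θ(1/n^{2/3}) E[X] diverges (above the triangle threshold p ~ 1/n).


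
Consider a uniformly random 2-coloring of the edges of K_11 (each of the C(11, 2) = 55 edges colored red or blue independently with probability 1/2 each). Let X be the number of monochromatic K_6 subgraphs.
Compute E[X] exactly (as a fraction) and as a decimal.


Let X = Σ_S X_S over the C(11, 6) = 462 subsets S of size 6, where X_S = 1 if the K_6 on S is monochromatic.
For a fixed S, the K_6 on S has C(6, 2) = 15 edges. P[all 15 edges red] = (1/2)^15, and likewise for blue, so P[monochromatic] = 2·(1/2)^15 = 2^{1 − 15} = 1/16384.
By linearity: E[X] = C(11, 6) · 2^{1 − 15} = 462 · 1/16384 = 231/8192.
Numerically: E[X] ≈ 0.028.

E[X] = C(11,6)·2^(1−C(6,2)) = 231/8192 ≈ 0.028.


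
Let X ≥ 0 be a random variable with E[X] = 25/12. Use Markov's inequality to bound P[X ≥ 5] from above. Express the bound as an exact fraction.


μ = E[X] = 25/12, a = 5.
Markov: P[X ≥ 5] ≤ μ/a = (25/12)/5 = 5/12.
Numerically: ≈ 0.416667.
(Since a = 5 > μ = 2.083333, the bound 5/12 is < 1 and informative.)

P[X ≥ 5] ≤ 5/12 ≈ 0.416667.


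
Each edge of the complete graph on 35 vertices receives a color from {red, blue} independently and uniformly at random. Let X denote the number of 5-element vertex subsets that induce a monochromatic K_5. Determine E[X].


Let X = Σ_S X_S over the C(35, 5) = 324632 subsets S of size 5, where X_S = 1 if the K_5 on S is monochromatic.
For a fixed S, the K_5 on S has C(5, 2) = 10 edges. P[all 10 edges red] = (1/2)^10, and likewise for blue, so P[monochromatic] = 2·(1/2)^10 = 2^{1 − 10} = 1/512.
Summing: E[X] = C(35, 5) · 2^{1 − 10} = 324632 · 1/512 = 40579/64.
Numerically: E[X] ≈ 634.046875.

E[X] = C(35,5)·2^(1−C(5,2)) = 40579/64 ≈ 634.046875.


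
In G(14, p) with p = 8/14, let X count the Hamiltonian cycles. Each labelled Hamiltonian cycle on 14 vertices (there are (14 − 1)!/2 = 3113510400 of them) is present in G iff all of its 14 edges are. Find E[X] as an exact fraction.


K_14 has (14 − 1)!/2 = 3113510400 labelled Hamiltonian cycles.
For each such Hamiltonian cycle H, let X_H = 1 if all 14 edges of H are present in G. Then P[X_H = 1] = p^{14} = (4/7)^{14} = 268435456/678223072849.
Summing the indicators: E[X] = Σ_H E[X_H] = 3113510400 · p^{14} = 3113510400 · 268435456/678223072849 = 119396654854963200/96889010407.
Numerically: E[X] ≈ 1.2323e+06.

E[X] = 3113510400 · (4/7)^{14} = 119396654854963200/96889010407 ≈ 1.2323e+06.


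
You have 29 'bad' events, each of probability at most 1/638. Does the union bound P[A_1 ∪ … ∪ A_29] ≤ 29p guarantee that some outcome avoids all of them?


Union bound: P[∪_{i=1}^{29} A_i] ≤ Σ_i P[A_i] ≤ 29·p = 29·(1/638) = 1/22.
Numerically: 1/22 ≈ 0.0454545.
Is 1/22 < 1? YES.
Since P[∪ A_i] ≤ 1/22 < 1, the complement has P[∩ A_i^c] ≥ 1 − 1/22 = 21/22 > 0, so some outcome avoids every A_i.

29·p = 1/22 ≈ 0.0454545; existence CERTIFIED by the union bound.


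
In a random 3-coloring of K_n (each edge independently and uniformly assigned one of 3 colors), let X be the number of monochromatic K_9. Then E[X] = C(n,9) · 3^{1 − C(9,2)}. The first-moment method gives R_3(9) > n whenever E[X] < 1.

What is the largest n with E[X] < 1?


We need C(n, 9) · 3^{1 − 36} < 1, i.e. C(n, 9) < 3^{36 − 1} = 50031545098999707.
Check values of n near the boundary:
  n = 298: C(298, 9) = 45207677551849890; 45207677551849890 < 50031545098999707? YES
  n = 299: C(299, 9) = 46610674441390059; 46610674441390059 < 50031545098999707? YES
  n = 300: C(300, 9) = 48052241692154700; 48052241692154700 < 50031545098999707? YES
  n = 301: C(301, 9) = 49533303936090975; 49533303936090975 < 50031545098999707? YES
  n = 302: C(302, 9) = 51054804739588650; 51054804739588650 < 50031545098999707? NO
  n = 303: C(303, 9) = 52617706925494425; 52617706925494425 < 50031545098999707? NO
  n = 304: C(304, 9) = 54222992899492560; 54222992899492560 < 50031545098999707? NO
The largest n with C(n, 9) < 50031545098999707 is n = 301 (where E[X] = 16511101312030325/16677181699666569 ≈ 0.990041). Hence R_3(9) > 301, i.e. R_3(9) ≥ 302.

Largest n = 301; hence R_3(9) > 301.


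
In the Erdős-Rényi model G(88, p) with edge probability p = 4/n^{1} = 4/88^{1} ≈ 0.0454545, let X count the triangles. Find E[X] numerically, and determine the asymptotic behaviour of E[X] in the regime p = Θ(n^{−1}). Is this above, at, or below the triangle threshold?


Number of potential triangles: C(88, 3) = 109736.
Each occurs with probability p³ ≈ (0.0454545)³ ≈ 9.39143501e-05.
By linearity: E[X] = C(88, 3)·p³ ≈ 109736 · 9.39143501e-05 ≈ 10.305785.
Here α = 1, so p = 4/n is exactly at the triangle threshold p ~ 1/n. Asymptotically E[X] → c³/6 = 4³/6 = 32/3 ≈ 10.666667, a bounded constant. In this regime the triangle count is asymptotically Poisson(c³/6).

E[X] ≈ 10.305785; in regime p = Θ(1/n^{1}) E[X] stays bounded (at the triangle threshold p ~ 1/n).


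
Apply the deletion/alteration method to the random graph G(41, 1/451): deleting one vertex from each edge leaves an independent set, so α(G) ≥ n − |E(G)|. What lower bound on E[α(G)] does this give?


E[|E(G)|] = C(41, 2)·p = 820 · (1/451) = 20/11.
E[α(G)] ≥ n − E[|E(G)|] = 41 − 20/11 = 431/11.
Numerically: ≈ 39.181818.
(This is only a lower bound; the true E[α(G)] may be larger.)

E[α(G)] ≥ 431/11 ≈ 39.181818.


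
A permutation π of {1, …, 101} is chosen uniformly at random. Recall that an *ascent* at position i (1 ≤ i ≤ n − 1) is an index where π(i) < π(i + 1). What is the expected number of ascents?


Write X = Σ X_I over i = 1, …, 100, with X_I the indicator of one ascent.
There are 100 indicators.
For each fixed i, the pair (π(i), π(i+1)) is a uniformly random ordered pair of distinct values from {1, …, 101}; by symmetry P[π(i) < π(i+1)] = 1/2.
By linearity: E[X] = 100 · (1/2) = (101 − 1) · (1/2) = 50 ≈ 50.000.

E[X] = 50 = 50.000.


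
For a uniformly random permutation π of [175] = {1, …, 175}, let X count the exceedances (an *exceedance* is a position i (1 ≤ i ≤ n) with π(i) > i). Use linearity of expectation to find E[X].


Write X = Σ_{i=1}^{175} X_i, where X_i = 1_{π(i) > i}.
For each fixed i, π(i) is uniform over {1, …, 175} (marginal of a uniform permutation), so P[π(i) > i] = (n − i)/n. Summing: Σ_{i=1}^{175} (n − i)/n = (0 + 1 + … + 174)/175 = 175(175 − 1)/(2·175) = (175 − 1)/2.
Hence E[X] = Σ_{i=1}^{175} (175 − i)/175 = 87 ≈ 87.0000.

E[X] = 87 = 87.0000.


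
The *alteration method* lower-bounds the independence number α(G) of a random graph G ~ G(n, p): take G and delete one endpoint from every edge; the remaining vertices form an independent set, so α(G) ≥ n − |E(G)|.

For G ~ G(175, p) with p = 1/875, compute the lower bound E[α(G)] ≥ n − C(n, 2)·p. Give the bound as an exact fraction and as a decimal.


E[|E(G)|] = C(175, 2)·p = 15225 · (1/875) = 87/5.
E[α(G)] ≥ n − E[|E(G)|] = 175 − 87/5 = 788/5.
Numerically: ≈ 157.60000.
(This is only a lower bound; the true E[α(G)] may be larger.)

E[α(G)] ≥ 788/5 ≈ 157.60000.


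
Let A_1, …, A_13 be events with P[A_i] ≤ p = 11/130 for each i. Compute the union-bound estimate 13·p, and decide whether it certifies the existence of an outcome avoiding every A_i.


Union bound: P[∪_{i=1}^{13} A_i] ≤ Σ_i P[A_i] ≤ 13·p = 13·(11/130) = 11/10.
Numerically: 11/10 ≈ 1.10000.
Is 11/10 < 1? NO.
Since the bound 11/10 is ≥ 1, the union bound is uninformative here; it does NOT by itself certify existence.

13·p = 11/10 ≈ 1.10000; existence NOT certified by the union bound.


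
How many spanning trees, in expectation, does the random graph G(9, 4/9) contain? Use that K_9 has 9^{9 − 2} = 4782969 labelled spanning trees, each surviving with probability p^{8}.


K_9 has 9^{9 − 2} = 4782969 labelled spanning trees.
For each such spanning tree H, let X_H = 1 if all 8 edges of H are present in G. Then P[X_H = 1] = p^{8} = (4/9)^{8} = 65536/43046721.
By linearity of expectation: E[X] = Σ_H E[X_H] = 4782969 · p^{8} = 4782969 · 65536/43046721 = 65536/9.
Numerically: E[X] ≈ 7282.

E[X] = 4782969 · (4/9)^{8} = 65536/9 ≈ 7282.


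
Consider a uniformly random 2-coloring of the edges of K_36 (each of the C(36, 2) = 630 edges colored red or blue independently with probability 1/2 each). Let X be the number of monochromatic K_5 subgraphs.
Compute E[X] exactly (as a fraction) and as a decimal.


Let X = Σ_S X_S over the C(36, 5) = 376992 subsets S of size 5, where X_S = 1 if the K_5 on S is monochromatic.
For a fixed S, the K_5 on S has C(5, 2) = 10 edges. P[all 10 edges red] = (1/2)^10, and likewise for blue, so P[monochromatic] = 2·(1/2)^10 = 2^{1 − 10} = 1/512.
By linearity of expectation: E[X] = C(36, 5) · 2^{1 − 10} = 376992 · 1/512 = 11781/16.
Numerically: E[X] ≈ 736.312.

E[X] = C(36,5)·2^(1−C(5,2)) = 11781/16 ≈ 736.312.


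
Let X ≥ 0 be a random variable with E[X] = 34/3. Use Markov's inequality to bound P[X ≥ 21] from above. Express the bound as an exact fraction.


μ = E[X] = 34/3, a = 21.
Markov: P[X ≥ 21] ≤ μ/a = (34/3)/21 = 34/63.
Numerically: ≈ 0.53968.
(Since a = 21 > μ = 11.33333, the bound 34/63 is < 1 and informative.)

P[X ≥ 21] ≤ 34/63 ≈ 0.53968.


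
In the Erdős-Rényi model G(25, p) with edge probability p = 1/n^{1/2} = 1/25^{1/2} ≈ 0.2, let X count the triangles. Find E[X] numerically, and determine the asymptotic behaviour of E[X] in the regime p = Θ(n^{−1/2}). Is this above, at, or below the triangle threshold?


Number of potential triangles: C(25, 3) = 2300.
Each occurs with probability p³ ≈ (0.2)³ ≈ 8.00000000e-03.
By linearity: E[X] = C(25, 3)·p³ ≈ 2300 · 8.00000000e-03 ≈ 18.400000.
Since α = 1/2 < 1, p = c/n^{1/2} ≫ 1/n is above the triangle threshold p ~ 1/n. Asymptotically E[X] ~ (c³/6)·n^{3(1−α)} = (1³/6)·n^{1.5} → ∞; triangles are abundant w.h.p.

E[X] ≈ 18.400000; in regime p = Θ(1/n^{1/2}) E[X] diverges (above the triangle threshold p ~ 1/n).


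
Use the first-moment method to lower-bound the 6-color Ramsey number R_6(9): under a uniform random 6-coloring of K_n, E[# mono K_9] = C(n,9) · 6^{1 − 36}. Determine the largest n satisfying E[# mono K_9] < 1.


We need C(n, 9) · 6^{1 − 36} < 1, i.e. C(n, 9) < 6^{36 − 1} = 1719070799748422591028658176.
Check values of n near the boundary:
  n = 4406: C(4406, 9) = 1710356485221788389505285700; 1710356485221788389505285700 < 1719070799748422591028658176? YES
  n = 4407: C(4407, 9) = 1713856532599459170657070050; 1713856532599459170657070050 < 1719070799748422591028658176? YES
  n = 4408: C(4408, 9) = 1717362945146264156457459600; 1717362945146264156457459600 < 1719070799748422591028658176? YES
  n = 4409: C(4409, 9) = 1720875732988608787686577131; 1720875732988608787686577131 < 1719070799748422591028658176? NO
  n = 4410: C(4410, 9) = 1724394906266704102180823710; 1724394906266704102180823710 < 1719070799748422591028658176? NO
  n = 4411: C(4411, 9) = 1727920475134582415883601405; 1727920475134582415883601405 < 1719070799748422591028658176? NO
The largest n with C(n, 9) < 1719070799748422591028658176 is n = 4408 (where E[X] = 35778394690547169926197075/35813974994758803979763712 ≈ 0.9990065). Hence R_6(9) > 4408, i.e. R_6(9) ≥ 4409.

Largest n = 4408; hence R_6(9) > 4408.


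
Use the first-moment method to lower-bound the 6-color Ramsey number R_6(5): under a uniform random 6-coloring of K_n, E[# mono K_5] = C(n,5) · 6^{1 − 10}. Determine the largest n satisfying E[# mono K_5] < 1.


We need C(n, 5) · 6^{1 − 10} < 1, i.e. C(n, 5) < 6^{10 − 1} = 10077696.
Check values of n near the boundary:
  n = 65: C(65, 5) = 8259888; 8259888 < 10077696? YES
  n = 66: C(66, 5) = 8936928; 8936928 < 10077696? YES
  n = 67: C(67, 5) = 9657648; 9657648 < 10077696? YES
  n = 68: C(68, 5) = 10424128; 10424128 < 10077696? NO
  n = 69: C(69, 5) = 11238513; 11238513 < 10077696? NO
The largest n with C(n, 5) < 10077696 is n = 67 (where E[X] = 67067/69984 ≈ 0.9583190). Hence R_6(5) > 67, i.e. R_6(5) ≥ 68.

Largest n = 67; hence R_6(5) > 67.


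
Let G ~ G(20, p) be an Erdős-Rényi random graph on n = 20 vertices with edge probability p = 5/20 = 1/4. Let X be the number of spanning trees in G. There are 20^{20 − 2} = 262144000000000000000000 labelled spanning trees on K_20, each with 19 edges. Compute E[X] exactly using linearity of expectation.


K_20 has 20^{20 − 2} = 262144000000000000000000 labelled spanning trees.
For each such spanning tree H, let X_H = 1 if all 19 edges of H are present in G. Then P[X_H = 1] = p^{19} = (1/4)^{19} = 1/274877906944.
By linearity of expectation: E[X] = Σ_H E[X_H] = 262144000000000000000000 · p^{19} = 262144000000000000000000 · 1/274877906944 = 3814697265625/4.
Numerically: E[X] ≈ 9.53674e+11.

E[X] = 262144000000000000000000 · (1/4)^{19} = 3814697265625/4 ≈ 9.53674e+11.


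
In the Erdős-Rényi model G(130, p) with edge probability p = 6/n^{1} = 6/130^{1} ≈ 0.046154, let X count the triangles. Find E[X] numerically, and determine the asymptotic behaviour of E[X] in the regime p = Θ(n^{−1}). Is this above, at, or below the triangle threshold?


Number of potential triangles: C(130, 3) = 357760.
Each occurs with probability p³ ≈ (0.046154)³ ≈ 9.8315885e-05.
By linearity: E[X] = C(130, 3)·p³ ≈ 357760 · 9.8315885e-05 ≈ 35.17349.
Here α = 1, so p = 6/n is exactly at the triangle threshold p ~ 1/n. Asymptotically E[X] → c³/6 = 6³/6 = 36 ≈ 36.00000, a bounded constant. In this regime the triangle count is asymptotically Poisson(c³/6).

E[X] ≈ 35.17349; in regime p = Θ(1/n^{1}) E[X] stays bounded (at the triangle threshold p ~ 1/n).


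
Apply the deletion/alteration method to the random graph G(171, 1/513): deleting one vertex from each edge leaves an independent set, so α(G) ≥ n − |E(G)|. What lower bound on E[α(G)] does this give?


E[|E(G)|] = C(171, 2)·p = 14535 · (1/513) = 85/3.
E[α(G)] ≥ n − E[|E(G)|] = 171 − 85/3 = 428/3.
Numerically: ≈ 142.667.
(This is only a lower bound; the true E[α(G)] may be larger.)

E[α(G)] ≥ 428/3 ≈ 142.667.


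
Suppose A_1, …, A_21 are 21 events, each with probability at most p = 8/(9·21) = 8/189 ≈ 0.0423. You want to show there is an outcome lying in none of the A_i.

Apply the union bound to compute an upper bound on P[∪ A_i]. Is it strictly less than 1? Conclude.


Union bound: P[∪_{i=1}^{21} A_i] ≤ Σ_i P[A_i] ≤ 21·p = 21·(8/189) = 8/9.
Numerically: 8/9 ≈ 0.8889.
Is 8/9 < 1? YES.
Since P[∪ A_i] ≤ 8/9 < 1, the complement has P[∩ A_i^c] ≥ 1 − 8/9 = 1/9 > 0, so some outcome avoids every A_i.

21·p = 8/9 ≈ 0.8889; existence CERTIFIED by the union bound.


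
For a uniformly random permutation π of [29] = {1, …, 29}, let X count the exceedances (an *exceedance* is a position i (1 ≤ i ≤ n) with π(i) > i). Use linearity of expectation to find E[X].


Write X = Σ_{i=1}^{29} X_i, where X_i = 1_{π(i) > i}.
For each fixed i, π(i) is uniform over {1, …, 29} (marginal of a uniform permutation), so P[π(i) > i] = (n − i)/n. Summing: Σ_{i=1}^{29} (n − i)/n = (0 + 1 + … + 28)/29 = 29(29 − 1)/(2·29) = (29 − 1)/2.
Hence E[X] = Σ_{i=1}^{29} (29 − i)/29 = 14 ≈ 14.000000.

E[X] = 14 = 14.000000.


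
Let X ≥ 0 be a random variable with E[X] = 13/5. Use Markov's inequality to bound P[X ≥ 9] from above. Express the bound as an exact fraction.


μ = E[X] = 13/5, a = 9.
Markov: P[X ≥ 9] ≤ μ/a = (13/5)/9 = 13/45.
Numerically: ≈ 0.288889.
(Since a = 9 > μ = 2.600000, the bound 13/45 is < 1 and informative.)

P[X ≥ 9] ≤ 13/45 ≈ 0.288889.


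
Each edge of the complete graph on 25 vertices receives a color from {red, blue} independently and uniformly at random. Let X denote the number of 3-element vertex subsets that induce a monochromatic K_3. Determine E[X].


Let X = Σ_S X_S over the C(25, 3) = 2300 subsets S of size 3, where X_S = 1 if the K_3 on S is monochromatic.
For a fixed S, the K_3 on S has C(3, 2) = 3 edges. P[all 3 edges red] = (1/2)^3, and likewise for blue, so P[monochromatic] = 2·(1/2)^3 = 2^{1 − 3} = 1/4.
By linearity: E[X] = C(25, 3) · 2^{1 − 3} = 2300 · 1/4 = 575.
Numerically: E[X] ≈ 575.00000.

E[X] = C(25,3)·2^(1−C(3,2)) = 575 ≈ 575.00000.


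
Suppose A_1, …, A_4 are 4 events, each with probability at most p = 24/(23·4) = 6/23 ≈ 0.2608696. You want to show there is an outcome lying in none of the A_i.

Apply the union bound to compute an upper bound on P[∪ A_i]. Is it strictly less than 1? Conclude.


Union bound: P[∪_{i=1}^{4} A_i] ≤ Σ_i P[A_i] ≤ 4·p = 4·(6/23) = 24/23.
Numerically: 24/23 ≈ 1.0434783.
Is 24/23 < 1? NO.
Since the bound 24/23 is ≥ 1, the union bound is uninformative here; it does NOT by itself certify existence.

4·p = 24/23 ≈ 1.0434783; existence NOT certified by the union bound.


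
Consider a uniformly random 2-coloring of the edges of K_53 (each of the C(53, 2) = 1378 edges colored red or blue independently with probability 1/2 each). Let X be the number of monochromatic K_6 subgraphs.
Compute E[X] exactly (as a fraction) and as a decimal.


Let X = Σ_S X_S over the C(53, 6) = 22957480 subsets S of size 6, where X_S = 1 if the K_6 on S is monochromatic.
For a fixed S, the K_6 on S has C(6, 2) = 15 edges. P[all 15 edges red] = (1/2)^15, and likewise for blue, so P[monochromatic] = 2·(1/2)^15 = 2^{1 − 15} = 1/16384.
Summing: E[X] = C(53, 6) · 2^{1 − 15} = 22957480 · 1/16384 = 2869685/2048.
Numerically: E[X] ≈ 1401.213379.

E[X] = C(53,6)·2^(1−C(6,2)) = 2869685/2048 ≈ 1401.213379.


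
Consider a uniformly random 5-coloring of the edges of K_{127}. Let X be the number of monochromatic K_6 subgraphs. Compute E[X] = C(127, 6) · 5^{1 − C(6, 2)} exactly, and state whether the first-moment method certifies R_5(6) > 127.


E[X] = C(127, 6) · 5^{1 − 15} = 5169379425 · 5^{−14} = 5169379425/6103515625.
As a reduced fraction: E[X] = 206775177/244140625 ≈ 0.84695.
Is E[X] < 1? YES.
Since E[X] < 1, there exists a 5-coloring of K_{127} with no monochromatic K_6; hence R_5(6) > 127.

E[X] = 206775177/244140625 ≈ 0.84695; E[X] < 1, so R_5(6) > 127.


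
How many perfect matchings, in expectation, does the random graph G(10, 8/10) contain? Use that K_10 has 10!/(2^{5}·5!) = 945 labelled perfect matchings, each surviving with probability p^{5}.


K_10 has 10!/(2^{5}·5!) = 945 labelled perfect matchings.
For each such perfect matching H, let X_H = 1 if all 5 edges of H are present in G. Then P[X_H = 1] = p^{5} = (4/5)^{5} = 1024/3125.
By linearity: E[X] = Σ_H E[X_H] = 945 · p^{5} = 945 · 1024/3125 = 193536/625.
Numerically: E[X] ≈ 309.7.

E[X] = 945 · (4/5)^{5} = 193536/625 ≈ 309.7.


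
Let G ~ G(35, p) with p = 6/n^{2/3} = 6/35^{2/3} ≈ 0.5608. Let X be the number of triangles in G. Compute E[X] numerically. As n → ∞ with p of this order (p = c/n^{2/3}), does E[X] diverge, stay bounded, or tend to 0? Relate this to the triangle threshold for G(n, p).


Number of potential triangles: C(35, 3) = 6545.
Each occurs with probability p³ ≈ (0.5608)³ ≈ 1.763265e-01.
By linearity: E[X] = C(35, 3)·p³ ≈ 6545 · 1.763265e-01 ≈ 1154.0571.
Since α = 2/3 < 1, p = c/n^{2/3} ≫ 1/n is above the triangle threshold p ~ 1/n. Asymptotically E[X] ~ (c³/6)·n^{3(1−α)} = (6³/6)·n^{1} → ∞; triangles are abundant w.h.p.

E[X] ≈ 1154.0571; in regime p = Θ(1/n^{2/3}) E[X] diverges (above the triangle threshold p ~ 1/n).


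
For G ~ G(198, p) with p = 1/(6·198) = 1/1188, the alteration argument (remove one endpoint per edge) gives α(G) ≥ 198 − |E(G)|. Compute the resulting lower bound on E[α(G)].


E[|E(G)|] = C(198, 2)·p = 19503 · (1/1188) = 197/12.
E[α(G)] ≥ n − E[|E(G)|] = 198 − 197/12 = 2179/12.
Numerically: ≈ 181.583333.
(This is only a lower bound; the true E[α(G)] may be larger.)

E[α(G)] ≥ 2179/12 ≈ 181.583333.


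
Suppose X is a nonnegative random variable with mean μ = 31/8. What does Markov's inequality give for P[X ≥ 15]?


μ = E[X] = 31/8, a = 15.
Markov: P[X ≥ 15] ≤ μ/a = (31/8)/15 = 31/120.
Numerically: ≈ 0.2583.
(Since a = 15 > μ = 3.8750, the bound 31/120 is < 1 and informative.)

P[X ≥ 15] ≤ 31/120 ≈ 0.2583.


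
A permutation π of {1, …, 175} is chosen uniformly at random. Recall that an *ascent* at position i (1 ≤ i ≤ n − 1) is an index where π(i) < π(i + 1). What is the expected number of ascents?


Write X = Σ X_I over i = 1, …, 174, with X_I the indicator of one ascent.
There are 174 indicators.
For each fixed i, the pair (π(i), π(i+1)) is a uniformly random ordered pair of distinct values from {1, …, 175}; by symmetry P[π(i) < π(i+1)] = 1/2.
By linearity: E[X] = 174 · (1/2) = (175 − 1) · (1/2) = 87 ≈ 87.000000.

E[X] = 87 = 87.000000.


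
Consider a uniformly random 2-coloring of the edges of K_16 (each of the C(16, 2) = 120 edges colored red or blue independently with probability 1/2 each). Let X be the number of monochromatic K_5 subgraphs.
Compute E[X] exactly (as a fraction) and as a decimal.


Let X = Σ_S X_S over the C(16, 5) = 4368 subsets S of size 5, where X_S = 1 if the K_5 on S is monochromatic.
For a fixed S, the K_5 on S has C(5, 2) = 10 edges. P[all 10 edges red] = (1/2)^10, and likewise for blue, so P[monochromatic] = 2·(1/2)^10 = 2^{1 − 10} = 1/512.
By linearity of expectation: E[X] = C(16, 5) · 2^{1 − 10} = 4368 · 1/512 = 273/32.
Numerically: E[X] ≈ 8.5312.

E[X] = C(16,5)·2^(1−C(5,2)) = 273/32 ≈ 8.5312.


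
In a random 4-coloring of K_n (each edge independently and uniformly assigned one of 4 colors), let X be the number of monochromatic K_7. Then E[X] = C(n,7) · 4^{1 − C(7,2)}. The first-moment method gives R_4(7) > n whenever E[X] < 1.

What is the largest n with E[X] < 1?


We need C(n, 7) · 4^{1 − 21} < 1, i.e. C(n, 7) < 4^{21 − 1} = 1099511627776.
Check values of n near the boundary:
  n = 174: C(174, 7) = 847879782984; 847879782984 < 1099511627776? YES
  n = 175: C(175, 7) = 883208107275; 883208107275 < 1099511627776? YES
  n = 176: C(176, 7) = 919790691600; 919790691600 < 1099511627776? YES
  n = 177: C(177, 7) = 957664425960; 957664425960 < 1099511627776? YES
  n = 178: C(178, 7) = 996867063280; 996867063280 < 1099511627776? YES
  n = 179: C(179, 7) = 1037437234460; 1037437234460 < 1099511627776? YES
  n = 180: C(180, 7) = 1079414463600; 1079414463600 < 1099511627776? YES
  n = 181: C(181, 7) = 1122839183400; 1122839183400 < 1099511627776? NO
  n = 182: C(182, 7) = 1167752750736; 1167752750736 < 1099511627776? NO
The largest n with C(n, 7) < 1099511627776 is n = 180 (where E[X] = 67463403975/68719476736 ≈ 0.98172). Hence R_4(7) > 180, i.e. R_4(7) ≥ 181.

Largest n = 180; hence R_4(7) > 180.


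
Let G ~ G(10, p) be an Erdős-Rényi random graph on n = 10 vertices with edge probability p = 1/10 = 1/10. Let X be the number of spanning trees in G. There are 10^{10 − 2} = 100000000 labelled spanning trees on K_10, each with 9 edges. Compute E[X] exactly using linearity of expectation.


K_10 has 10^{10 − 2} = 100000000 labelled spanning trees.
For each such spanning tree H, let X_H = 1 if all 9 edges of H are present in G. Then P[X_H = 1] = p^{9} = (1/10)^{9} = 1/1000000000.
By linearity of expectation: E[X] = Σ_H E[X_H] = 100000000 · p^{9} = 100000000 · 1/1000000000 = 1/10.
Numerically: E[X] ≈ 0.1.

E[X] = 100000000 · (1/10)^{9} = 1/10 ≈ 0.1.


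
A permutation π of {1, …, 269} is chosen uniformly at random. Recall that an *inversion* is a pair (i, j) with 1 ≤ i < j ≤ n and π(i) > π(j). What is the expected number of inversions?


Write X = Σ X_I over the C(269, 2) = 36046 pairs i < j, with X_I the indicator of one inversion.
There are 36046 indicators.
For each fixed pair i < j, the values π(i) and π(j) are two distinct elements of {1, …, 269} in uniformly random order; by symmetry P[π(i) > π(j)] = 1/2.
By linearity: E[X] = 36046 · (1/2) = C(269, 2) · (1/2) = 36046/2 = 18023 ≈ 18023.00000.

E[X] = 18023 = 18023.00000.


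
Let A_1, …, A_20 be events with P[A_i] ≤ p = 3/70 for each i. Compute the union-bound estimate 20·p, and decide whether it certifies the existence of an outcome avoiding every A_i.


Union bound: P[∪_{i=1}^{20} A_i] ≤ Σ_i P[A_i] ≤ 20·p = 20·(3/70) = 6/7.
Numerically: 6/7 ≈ 0.857.
Is 6/7 < 1? YES.
Since P[∪ A_i] ≤ 6/7 < 1, the complement has P[∩ A_i^c] ≥ 1 − 6/7 = 1/7 > 0, so some outcome avoids every A_i.

20·p = 6/7 ≈ 0.857; existence CERTIFIED by the union bound.


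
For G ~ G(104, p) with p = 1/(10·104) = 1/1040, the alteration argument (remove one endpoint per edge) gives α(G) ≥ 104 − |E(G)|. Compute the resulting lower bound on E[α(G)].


E[|E(G)|] = C(104, 2)·p = 5356 · (1/1040) = 103/20.
E[α(G)] ≥ n − E[|E(G)|] = 104 − 103/20 = 1977/20.
Numerically: ≈ 98.8500.
(This is only a lower bound; the true E[α(G)] may be larger.)

E[α(G)] ≥ 1977/20 ≈ 98.8500.


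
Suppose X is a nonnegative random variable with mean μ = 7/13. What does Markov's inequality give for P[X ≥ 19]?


μ = E[X] = 7/13, a = 19.
Markov: P[X ≥ 19] ≤ μ/a = (7/13)/19 = 7/247.
Numerically: ≈ 0.0283.
(Since a = 19 > μ = 0.5385, the bound 7/247 is < 1 and informative.)

P[X ≥ 19] ≤ 7/247 ≈ 0.0283.


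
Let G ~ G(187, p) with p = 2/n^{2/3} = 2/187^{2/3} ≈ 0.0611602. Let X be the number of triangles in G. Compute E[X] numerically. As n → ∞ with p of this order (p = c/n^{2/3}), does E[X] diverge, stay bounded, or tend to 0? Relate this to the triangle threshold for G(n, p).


Number of potential triangles: C(187, 3) = 1072445.
Each occurs with probability p³ ≈ (0.0611602)³ ≈ 2.28774057e-04.
By linearity: E[X] = C(187, 3)·p³ ≈ 1072445 · 2.28774057e-04 ≈ 245.347594.
Since α = 2/3 < 1, p = c/n^{2/3} ≫ 1/n is above the triangle threshold p ~ 1/n. Asymptotically E[X] ~ (c³/6)·n^{3(1−α)} = (2³/6)·n^{1} → ∞; triangles are abundant w.h.p.

E[X] ≈ 245.347594; in regime p = Θ(1/n^{2/3}) E[X] diverges (above the triangle threshold p ~ 1/n).


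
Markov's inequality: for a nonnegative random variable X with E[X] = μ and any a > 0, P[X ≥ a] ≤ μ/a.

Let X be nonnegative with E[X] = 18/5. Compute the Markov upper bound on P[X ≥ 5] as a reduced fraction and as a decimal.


μ = E[X] = 18/5, a = 5.
Markov: P[X ≥ 5] ≤ μ/a = (18/5)/5 = 18/25.
Numerically: ≈ 0.7200.
(Since a = 5 > μ = 3.6000, the bound 18/25 is < 1 and informative.)

P[X ≥ 5] ≤ 18/25 ≈ 0.7200.


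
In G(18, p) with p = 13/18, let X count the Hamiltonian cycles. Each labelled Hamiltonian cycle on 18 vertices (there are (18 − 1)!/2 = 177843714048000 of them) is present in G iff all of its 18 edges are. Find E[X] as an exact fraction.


K_18 has (18 − 1)!/2 = 177843714048000 labelled Hamiltonian cycles.
For each such Hamiltonian cycle H, let X_H = 1 if all 18 edges of H are present in G. Then P[X_H = 1] = p^{18} = (13/18)^{18} = 112455406951957393129/39346408075296537575424.
By linearity: E[X] = Σ_H E[X_H] = 177843714048000 · p^{18} = 177843714048000 · 112455406951957393129/39346408075296537575424 = 1674446952588776589016668875/3294258113514384.
Numerically: E[X] ≈ 5.08293e+11.

E[X] = 177843714048000 · (13/18)^{18} = 1674446952588776589016668875/3294258113514384 ≈ 5.08293e+11.
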